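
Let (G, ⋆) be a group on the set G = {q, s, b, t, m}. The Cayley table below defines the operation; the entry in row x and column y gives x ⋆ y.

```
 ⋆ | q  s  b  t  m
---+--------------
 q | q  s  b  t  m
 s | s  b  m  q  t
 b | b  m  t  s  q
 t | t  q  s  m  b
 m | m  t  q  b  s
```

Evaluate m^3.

m^1 = m
m^2 = m ⋆ m = s
m^3 = s ⋆ m = t
(Structurally, G here is isomorphic to the cyclic group Z_5.)

t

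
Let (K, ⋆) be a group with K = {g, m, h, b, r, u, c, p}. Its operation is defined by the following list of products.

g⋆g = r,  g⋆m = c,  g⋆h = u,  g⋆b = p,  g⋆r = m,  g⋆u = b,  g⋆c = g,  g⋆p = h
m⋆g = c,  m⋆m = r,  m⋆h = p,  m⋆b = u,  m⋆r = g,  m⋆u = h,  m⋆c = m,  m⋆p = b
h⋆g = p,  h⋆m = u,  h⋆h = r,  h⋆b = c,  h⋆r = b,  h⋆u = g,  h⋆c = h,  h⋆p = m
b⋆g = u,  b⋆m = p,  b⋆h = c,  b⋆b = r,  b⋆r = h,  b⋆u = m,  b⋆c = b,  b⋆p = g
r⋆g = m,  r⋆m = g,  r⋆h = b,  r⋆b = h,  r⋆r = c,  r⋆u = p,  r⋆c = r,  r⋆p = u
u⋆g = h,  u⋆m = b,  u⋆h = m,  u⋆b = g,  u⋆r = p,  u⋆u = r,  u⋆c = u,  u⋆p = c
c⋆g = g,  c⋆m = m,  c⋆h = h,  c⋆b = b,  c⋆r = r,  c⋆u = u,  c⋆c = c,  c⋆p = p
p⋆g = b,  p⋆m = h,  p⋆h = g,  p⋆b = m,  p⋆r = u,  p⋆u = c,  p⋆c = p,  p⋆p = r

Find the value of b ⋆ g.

u

Read row b, column g: b ⋆ g = u.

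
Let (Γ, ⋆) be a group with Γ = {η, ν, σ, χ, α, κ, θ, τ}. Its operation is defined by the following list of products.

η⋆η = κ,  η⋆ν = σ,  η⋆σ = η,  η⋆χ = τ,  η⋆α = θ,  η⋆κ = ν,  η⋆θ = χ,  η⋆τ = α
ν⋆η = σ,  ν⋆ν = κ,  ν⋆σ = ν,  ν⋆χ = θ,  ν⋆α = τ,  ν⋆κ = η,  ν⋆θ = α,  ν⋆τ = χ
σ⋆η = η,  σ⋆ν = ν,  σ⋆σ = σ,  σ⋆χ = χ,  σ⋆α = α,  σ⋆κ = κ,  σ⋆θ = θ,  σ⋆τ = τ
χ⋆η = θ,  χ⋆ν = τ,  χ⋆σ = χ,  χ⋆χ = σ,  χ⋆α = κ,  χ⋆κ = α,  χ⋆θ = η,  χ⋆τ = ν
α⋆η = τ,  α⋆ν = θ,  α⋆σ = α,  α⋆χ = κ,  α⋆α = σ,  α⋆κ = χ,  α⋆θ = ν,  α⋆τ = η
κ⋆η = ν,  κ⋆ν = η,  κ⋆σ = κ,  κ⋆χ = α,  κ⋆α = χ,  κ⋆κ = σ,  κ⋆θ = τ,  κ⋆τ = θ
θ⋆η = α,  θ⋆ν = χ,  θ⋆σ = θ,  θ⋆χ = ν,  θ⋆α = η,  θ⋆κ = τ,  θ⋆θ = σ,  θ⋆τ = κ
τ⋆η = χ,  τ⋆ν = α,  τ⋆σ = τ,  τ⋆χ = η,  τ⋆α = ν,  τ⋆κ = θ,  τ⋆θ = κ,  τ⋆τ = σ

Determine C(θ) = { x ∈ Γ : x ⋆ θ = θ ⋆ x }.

Compare row θ with column θ entry by entry.
τ ⋆ θ = κ = θ ⋆ τ, so τ commutes with θ.
η ⋆ θ = χ but θ ⋆ η = α, so η does not.
Collecting the elements that commute with θ: C(θ) = {θ, κ, σ, τ}.
(Structurally, Γ here is isomorphic to the dihedral group D_4.)

{θ, κ, σ, τ}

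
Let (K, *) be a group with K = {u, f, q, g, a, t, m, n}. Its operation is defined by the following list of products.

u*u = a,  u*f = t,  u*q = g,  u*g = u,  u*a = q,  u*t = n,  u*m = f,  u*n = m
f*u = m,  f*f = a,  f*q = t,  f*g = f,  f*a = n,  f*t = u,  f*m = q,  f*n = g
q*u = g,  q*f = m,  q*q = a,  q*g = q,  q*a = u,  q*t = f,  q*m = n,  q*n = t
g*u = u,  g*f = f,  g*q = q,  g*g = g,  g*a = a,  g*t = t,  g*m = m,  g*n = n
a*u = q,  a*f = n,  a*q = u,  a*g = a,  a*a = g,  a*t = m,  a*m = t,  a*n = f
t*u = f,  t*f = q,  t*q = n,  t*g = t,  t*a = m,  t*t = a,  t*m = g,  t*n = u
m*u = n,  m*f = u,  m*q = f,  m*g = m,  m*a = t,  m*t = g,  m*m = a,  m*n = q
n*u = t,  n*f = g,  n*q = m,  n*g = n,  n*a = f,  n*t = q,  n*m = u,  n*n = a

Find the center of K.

An element z is central iff its row equals its column in the table.
For u: u * f = t ≠ m = f * u, so u ∉ Z.
Checking each element this way leaves Z(K) = {a, g}.

{a, g}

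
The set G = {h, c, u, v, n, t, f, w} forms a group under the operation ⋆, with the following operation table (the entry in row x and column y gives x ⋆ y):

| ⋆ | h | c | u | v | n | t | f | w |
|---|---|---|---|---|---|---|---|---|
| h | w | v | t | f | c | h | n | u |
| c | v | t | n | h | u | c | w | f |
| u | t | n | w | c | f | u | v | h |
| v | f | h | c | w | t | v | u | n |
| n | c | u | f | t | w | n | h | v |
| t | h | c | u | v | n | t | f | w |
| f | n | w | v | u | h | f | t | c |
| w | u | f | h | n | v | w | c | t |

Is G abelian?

Check whether the table is symmetric across its main diagonal.
Every entry (row x, col y) equals the entry (row y, col x), so G is abelian.

Yes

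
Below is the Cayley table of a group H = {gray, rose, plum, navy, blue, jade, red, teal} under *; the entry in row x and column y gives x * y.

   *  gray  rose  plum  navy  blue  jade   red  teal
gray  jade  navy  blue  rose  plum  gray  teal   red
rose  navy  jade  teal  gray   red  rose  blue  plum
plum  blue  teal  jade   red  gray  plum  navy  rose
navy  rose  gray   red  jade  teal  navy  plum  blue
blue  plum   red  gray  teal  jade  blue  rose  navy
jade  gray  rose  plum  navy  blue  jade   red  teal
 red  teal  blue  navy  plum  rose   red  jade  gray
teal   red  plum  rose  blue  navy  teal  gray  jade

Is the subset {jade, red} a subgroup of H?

Yes

{jade, red} contains the identity jade.
Checking products: every product of two elements of {jade, red} (read from the table) lies in {jade, red}, so the set is closed.
In a finite group, a nonempty closed subset is a subgroup. So {jade, red} ≤ H.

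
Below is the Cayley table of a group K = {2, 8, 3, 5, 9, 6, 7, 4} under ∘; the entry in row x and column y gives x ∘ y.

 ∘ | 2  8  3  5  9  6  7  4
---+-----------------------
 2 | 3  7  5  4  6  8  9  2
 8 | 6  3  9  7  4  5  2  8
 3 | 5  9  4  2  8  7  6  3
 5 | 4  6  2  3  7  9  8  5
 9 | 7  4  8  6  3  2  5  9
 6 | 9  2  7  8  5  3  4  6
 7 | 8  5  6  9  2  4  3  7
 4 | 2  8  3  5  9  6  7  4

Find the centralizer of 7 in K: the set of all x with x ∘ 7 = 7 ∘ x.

{3, 4, 6, 7}

Compare row 7 with column 7 entry by entry.
3 ∘ 7 = 6 = 7 ∘ 3, so 3 commutes with 7.
2 ∘ 7 = 9 but 7 ∘ 2 = 8, so 2 does not.
Collecting the elements that commute with 7: C(7) = {3, 4, 6, 7}.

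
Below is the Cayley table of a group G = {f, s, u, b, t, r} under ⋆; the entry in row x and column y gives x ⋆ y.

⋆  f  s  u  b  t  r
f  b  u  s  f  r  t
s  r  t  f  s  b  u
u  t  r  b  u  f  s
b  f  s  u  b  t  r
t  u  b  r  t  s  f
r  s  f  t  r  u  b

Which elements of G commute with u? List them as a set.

{b, u}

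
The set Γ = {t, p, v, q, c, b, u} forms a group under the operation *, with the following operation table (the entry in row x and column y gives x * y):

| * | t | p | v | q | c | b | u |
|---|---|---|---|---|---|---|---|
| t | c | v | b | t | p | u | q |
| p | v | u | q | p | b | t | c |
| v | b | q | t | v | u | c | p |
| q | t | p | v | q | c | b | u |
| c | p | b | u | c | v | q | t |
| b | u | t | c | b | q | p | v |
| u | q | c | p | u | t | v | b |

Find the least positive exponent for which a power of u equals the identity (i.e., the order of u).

The identity element is q (its row matches the header).
u^1 = u
u^2 = u * u = b
u^3 = b * u = v
u^4 = v * u = p
u^5 = p * u = c
u^6 = c * u = t
u^7 = t * u = q
The first power of u equal to the identity is u^7, so ord(u) = 7.

7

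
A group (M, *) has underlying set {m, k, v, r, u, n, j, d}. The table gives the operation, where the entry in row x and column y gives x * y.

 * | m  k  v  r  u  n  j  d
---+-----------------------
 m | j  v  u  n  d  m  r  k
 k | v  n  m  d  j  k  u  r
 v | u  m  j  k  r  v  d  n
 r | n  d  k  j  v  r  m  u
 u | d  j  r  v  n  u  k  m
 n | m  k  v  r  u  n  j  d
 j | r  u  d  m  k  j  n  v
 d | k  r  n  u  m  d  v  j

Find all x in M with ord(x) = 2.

{j, k, u}

Identity is n. Compute the order of each non-identity element by repeated multiplication:
  m: m → j → r → n  (order 4)
  k: k → n  (order 2)
  v: v → j → d → n  (order 4)
  r: r → j → m → n  (order 4)
  u: u → n  (order 2)
  j: j → n  (order 2)
  d: d → j → v → n  (order 4)
Elements of order 2: {j, k, u}.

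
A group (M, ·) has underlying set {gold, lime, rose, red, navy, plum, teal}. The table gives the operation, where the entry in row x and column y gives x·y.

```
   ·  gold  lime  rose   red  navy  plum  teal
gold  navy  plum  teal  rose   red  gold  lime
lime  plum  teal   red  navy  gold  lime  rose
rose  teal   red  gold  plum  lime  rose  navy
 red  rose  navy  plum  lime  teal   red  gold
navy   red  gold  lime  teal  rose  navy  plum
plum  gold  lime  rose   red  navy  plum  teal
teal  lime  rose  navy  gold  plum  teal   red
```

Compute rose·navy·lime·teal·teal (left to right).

gold

rose·navy = lime
lime·lime = teal
teal·teal = red
red·teal = gold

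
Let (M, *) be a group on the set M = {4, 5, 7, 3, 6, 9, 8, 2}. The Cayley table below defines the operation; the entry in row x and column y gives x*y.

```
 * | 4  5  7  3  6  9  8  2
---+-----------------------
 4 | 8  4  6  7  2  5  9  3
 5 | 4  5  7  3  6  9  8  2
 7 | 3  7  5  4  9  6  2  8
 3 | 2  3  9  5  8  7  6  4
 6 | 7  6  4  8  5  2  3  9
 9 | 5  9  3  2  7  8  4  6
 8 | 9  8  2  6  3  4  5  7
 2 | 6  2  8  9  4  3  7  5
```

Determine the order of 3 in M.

The identity element is 5 (its row matches the header).
3^1 = 3
3^2 = 3*3 = 5
The first power of 3 equal to the identity is 3^2, so ord(3) = 2.
(Structurally, M here is isomorphic to the dihedral group D_4.)

2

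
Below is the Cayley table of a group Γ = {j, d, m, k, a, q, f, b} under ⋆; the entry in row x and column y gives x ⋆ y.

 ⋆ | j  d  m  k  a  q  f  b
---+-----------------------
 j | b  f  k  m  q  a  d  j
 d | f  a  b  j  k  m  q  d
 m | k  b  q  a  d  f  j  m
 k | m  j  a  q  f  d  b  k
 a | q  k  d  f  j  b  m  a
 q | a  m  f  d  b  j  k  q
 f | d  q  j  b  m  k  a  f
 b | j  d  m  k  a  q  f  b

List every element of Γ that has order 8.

{d, f, k, m}

Identity is b. Compute the order of each non-identity element by repeated multiplication:
  j: j → b  (order 2)
  d: d → a → k → j → f → q → m → b  (order 8)
  m: m → q → f → j → k → a → d → b  (order 8)
  k: k → q → d → j → m → a → f → b  (order 8)
  a: a → j → q → b  (order 4)
  q: q → j → a → b  (order 4)
  f: f → a → m → j → d → q → k → b  (order 8)
Elements of order 8: {d, f, k, m}.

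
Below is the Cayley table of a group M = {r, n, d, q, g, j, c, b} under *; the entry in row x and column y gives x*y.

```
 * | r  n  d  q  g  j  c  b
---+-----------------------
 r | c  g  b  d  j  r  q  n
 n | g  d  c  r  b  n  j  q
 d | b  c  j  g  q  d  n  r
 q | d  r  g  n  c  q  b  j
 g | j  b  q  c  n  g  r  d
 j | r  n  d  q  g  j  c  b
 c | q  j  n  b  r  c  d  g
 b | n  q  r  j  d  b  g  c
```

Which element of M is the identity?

j

The identity e satisfies e*x = x for all x, so its row in the table reproduces the column headers.
Row j reads: r, n, d, q, g, j, c, b — exactly the header order. So j is the identity.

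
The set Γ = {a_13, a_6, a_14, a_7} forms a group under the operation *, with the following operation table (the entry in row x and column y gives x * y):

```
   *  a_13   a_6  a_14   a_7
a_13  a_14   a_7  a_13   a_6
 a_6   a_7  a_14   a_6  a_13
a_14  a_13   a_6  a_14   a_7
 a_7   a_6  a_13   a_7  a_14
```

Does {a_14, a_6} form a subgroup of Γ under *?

{a_14, a_6} contains the identity a_14.
Checking products: every product of two elements of {a_14, a_6} (read from the table) lies in {a_14, a_6}, so the set is closed.
In a finite group, a nonempty closed subset is a subgroup. So {a_14, a_6} ≤ Γ.

Yes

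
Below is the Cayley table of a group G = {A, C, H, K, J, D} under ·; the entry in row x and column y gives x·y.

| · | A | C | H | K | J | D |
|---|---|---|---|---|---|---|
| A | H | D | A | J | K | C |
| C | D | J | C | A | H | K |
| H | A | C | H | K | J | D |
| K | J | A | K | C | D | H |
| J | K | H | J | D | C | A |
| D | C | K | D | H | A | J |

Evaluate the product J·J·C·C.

H

J·J = C
C·C = J
J·C = H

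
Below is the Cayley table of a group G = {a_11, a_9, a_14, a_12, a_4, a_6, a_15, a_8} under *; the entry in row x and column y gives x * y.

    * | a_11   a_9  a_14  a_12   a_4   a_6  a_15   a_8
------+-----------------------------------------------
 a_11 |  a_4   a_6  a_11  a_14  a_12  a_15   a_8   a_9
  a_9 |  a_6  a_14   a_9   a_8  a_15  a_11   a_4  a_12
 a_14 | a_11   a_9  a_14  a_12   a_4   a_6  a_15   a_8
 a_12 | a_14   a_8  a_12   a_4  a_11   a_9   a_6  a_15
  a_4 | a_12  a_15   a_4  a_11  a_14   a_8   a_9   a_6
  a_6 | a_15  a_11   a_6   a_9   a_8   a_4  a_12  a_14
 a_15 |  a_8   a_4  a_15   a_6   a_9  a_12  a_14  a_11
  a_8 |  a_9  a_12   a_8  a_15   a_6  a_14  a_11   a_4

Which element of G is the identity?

The identity e satisfies e * x = x for all x, so its row in the table reproduces the column headers.
Row a_14 reads: a_11, a_9, a_14, a_12, a_4, a_6, a_15, a_8 — exactly the header order. So a_14 is the identity.

a_14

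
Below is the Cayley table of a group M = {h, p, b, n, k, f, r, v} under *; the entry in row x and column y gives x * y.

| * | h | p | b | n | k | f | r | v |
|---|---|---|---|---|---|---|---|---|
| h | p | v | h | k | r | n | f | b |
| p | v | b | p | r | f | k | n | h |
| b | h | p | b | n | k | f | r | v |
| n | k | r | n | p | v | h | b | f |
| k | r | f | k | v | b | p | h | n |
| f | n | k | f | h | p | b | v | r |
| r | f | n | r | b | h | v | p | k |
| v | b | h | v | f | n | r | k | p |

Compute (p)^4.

b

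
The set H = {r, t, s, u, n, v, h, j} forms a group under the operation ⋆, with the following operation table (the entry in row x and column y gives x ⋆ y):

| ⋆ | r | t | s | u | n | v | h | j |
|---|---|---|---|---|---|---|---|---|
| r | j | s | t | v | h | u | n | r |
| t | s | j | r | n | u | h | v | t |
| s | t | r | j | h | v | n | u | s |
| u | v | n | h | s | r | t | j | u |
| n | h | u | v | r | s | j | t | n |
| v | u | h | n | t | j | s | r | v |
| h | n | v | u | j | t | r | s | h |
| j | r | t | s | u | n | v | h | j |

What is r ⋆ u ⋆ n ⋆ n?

n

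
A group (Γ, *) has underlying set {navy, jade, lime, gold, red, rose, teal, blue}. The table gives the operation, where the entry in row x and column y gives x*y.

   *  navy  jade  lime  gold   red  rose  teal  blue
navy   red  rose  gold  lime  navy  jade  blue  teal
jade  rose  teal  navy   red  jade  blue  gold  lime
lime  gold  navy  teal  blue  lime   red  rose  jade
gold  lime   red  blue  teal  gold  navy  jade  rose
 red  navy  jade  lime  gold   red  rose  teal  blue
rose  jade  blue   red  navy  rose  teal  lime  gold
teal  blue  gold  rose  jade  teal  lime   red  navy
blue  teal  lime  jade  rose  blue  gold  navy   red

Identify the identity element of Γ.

red

The identity e satisfies e*x = x for all x, so its row in the table reproduces the column headers.
Row red reads: navy, jade, lime, gold, red, rose, teal, blue — exactly the header order. So red is the identity.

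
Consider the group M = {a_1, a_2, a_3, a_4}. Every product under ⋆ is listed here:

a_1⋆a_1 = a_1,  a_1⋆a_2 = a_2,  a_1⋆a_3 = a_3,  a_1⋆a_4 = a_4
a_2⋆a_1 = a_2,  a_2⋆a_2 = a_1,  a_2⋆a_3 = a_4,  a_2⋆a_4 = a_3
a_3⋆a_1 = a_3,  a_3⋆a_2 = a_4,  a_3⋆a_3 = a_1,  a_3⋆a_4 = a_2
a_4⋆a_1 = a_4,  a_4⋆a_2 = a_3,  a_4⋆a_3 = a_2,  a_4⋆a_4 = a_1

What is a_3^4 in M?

a_3^1 = a_3
a_3^2 = a_3 ⋆ a_3 = a_1
a_3^3 = a_1 ⋆ a_3 = a_3
a_3^4 = a_3 ⋆ a_3 = a_1

a_1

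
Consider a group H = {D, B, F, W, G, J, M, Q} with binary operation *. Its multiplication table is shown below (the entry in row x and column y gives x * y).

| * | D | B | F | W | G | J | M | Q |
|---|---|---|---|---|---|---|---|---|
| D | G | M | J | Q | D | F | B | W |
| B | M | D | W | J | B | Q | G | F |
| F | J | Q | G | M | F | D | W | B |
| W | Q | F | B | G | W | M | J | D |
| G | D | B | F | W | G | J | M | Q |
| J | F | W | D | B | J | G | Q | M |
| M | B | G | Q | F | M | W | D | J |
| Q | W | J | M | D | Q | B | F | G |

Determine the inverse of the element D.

D

First locate the identity: row G matches the header, so G is the identity.
Scan row D for G: D * D = G. Hence D^(-1) = D.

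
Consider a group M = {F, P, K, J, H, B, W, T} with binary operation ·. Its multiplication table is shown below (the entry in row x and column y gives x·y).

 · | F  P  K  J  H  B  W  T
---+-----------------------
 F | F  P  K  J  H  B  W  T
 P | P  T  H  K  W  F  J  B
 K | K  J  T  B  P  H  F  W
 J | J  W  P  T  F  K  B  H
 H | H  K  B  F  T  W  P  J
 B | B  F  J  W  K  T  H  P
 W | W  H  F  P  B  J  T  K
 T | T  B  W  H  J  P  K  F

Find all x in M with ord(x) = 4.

{B, H, J, K, P, W}

Identity is F. Compute the order of each non-identity element by repeated multiplication:
  P: P → T → B → F  (order 4)
  K: K → T → W → F  (order 4)
  J: J → T → H → F  (order 4)
  H: H → T → J → F  (order 4)
  B: B → T → P → F  (order 4)
  W: W → T → K → F  (order 4)
  T: T → F  (order 2)
Elements of order 4: {B, H, J, K, P, W}.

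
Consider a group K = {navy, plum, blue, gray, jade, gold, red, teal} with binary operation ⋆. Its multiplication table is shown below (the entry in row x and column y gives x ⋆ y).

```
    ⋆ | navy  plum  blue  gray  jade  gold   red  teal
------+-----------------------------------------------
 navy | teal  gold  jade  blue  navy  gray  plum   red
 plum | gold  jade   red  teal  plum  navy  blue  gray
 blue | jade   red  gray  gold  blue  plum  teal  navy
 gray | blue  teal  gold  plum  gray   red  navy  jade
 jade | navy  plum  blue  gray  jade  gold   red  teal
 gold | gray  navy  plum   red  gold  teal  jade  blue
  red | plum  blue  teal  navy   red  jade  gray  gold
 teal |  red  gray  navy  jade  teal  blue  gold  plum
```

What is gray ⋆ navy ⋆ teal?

navy

gray ⋆ navy = blue
blue ⋆ teal = navy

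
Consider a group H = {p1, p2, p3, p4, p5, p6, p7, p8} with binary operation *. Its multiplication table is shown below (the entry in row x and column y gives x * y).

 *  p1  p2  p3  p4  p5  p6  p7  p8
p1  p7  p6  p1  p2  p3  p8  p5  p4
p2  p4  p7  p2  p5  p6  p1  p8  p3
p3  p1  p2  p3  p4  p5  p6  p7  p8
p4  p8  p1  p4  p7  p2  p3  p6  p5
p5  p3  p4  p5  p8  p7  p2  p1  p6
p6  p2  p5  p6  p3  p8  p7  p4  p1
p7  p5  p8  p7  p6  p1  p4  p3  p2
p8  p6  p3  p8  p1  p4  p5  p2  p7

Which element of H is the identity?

p3

The identity e satisfies e * x = x for all x, so its row in the table reproduces the column headers.
Row p3 reads: p1, p2, p3, p4, p5, p6, p7, p8 — exactly the header order. So p3 is the identity.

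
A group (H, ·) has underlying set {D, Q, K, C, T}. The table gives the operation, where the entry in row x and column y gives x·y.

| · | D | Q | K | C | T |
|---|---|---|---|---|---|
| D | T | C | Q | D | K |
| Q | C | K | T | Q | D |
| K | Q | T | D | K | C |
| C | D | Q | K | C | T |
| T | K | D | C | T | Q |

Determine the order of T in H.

The identity element is C (its row matches the header).
T^1 = T
T^2 = T·T = Q
T^3 = Q·T = D
T^4 = D·T = K
T^5 = K·T = C
The first power of T equal to the identity is T^5, so ord(T) = 5.

5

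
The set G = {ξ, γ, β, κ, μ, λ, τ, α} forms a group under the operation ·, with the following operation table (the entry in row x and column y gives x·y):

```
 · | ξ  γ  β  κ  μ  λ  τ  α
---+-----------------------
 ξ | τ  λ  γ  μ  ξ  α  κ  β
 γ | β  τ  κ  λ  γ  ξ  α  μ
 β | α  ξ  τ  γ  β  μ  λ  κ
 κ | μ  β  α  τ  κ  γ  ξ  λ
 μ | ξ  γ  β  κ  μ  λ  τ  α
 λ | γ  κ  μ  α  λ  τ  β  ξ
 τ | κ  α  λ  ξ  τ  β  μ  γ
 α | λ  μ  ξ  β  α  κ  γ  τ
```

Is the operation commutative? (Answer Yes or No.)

γ·β = κ but β·γ = ξ.
Since γ and β do not commute, G is not abelian.

No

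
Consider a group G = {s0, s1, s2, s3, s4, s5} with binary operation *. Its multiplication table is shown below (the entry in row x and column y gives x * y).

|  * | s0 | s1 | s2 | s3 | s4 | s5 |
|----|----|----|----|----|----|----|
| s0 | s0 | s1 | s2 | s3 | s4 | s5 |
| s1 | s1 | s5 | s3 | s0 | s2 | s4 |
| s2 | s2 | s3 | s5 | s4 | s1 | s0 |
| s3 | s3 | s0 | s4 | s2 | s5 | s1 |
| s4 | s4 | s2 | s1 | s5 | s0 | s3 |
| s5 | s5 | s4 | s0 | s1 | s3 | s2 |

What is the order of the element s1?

The identity element is s0 (its row matches the header).
s1^1 = s1
s1^2 = s1 * s1 = s5
s1^3 = s5 * s1 = s4
s1^4 = s4 * s1 = s2
s1^5 = s2 * s1 = s3
s1^6 = s3 * s1 = s0
The first power of s1 equal to the identity is s1^6, so ord(s1) = 6.

6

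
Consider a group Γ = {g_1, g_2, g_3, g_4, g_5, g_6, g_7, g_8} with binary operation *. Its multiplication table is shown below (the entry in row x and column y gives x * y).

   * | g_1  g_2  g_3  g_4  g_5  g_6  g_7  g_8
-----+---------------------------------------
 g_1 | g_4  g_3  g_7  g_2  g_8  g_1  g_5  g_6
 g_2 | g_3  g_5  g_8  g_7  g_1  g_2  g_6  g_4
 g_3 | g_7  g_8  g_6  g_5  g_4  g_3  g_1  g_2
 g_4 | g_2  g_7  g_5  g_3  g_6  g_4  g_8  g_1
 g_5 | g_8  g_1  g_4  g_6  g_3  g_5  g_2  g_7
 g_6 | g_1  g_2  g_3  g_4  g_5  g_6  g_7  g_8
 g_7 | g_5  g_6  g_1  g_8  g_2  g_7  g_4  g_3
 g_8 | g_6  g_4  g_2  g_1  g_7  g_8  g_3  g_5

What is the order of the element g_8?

8

The identity element is g_6 (its row matches the header).
g_8^1 = g_8
g_8^2 = g_8 * g_8 = g_5
g_8^3 = g_5 * g_8 = g_7
g_8^4 = g_7 * g_8 = g_3
g_8^5 = g_3 * g_8 = g_2
g_8^6 = g_2 * g_8 = g_4
g_8^7 = g_4 * g_8 = g_1
g_8^8 = g_1 * g_8 = g_6
The first power of g_8 equal to the identity is g_8^8, so ord(g_8) = 8.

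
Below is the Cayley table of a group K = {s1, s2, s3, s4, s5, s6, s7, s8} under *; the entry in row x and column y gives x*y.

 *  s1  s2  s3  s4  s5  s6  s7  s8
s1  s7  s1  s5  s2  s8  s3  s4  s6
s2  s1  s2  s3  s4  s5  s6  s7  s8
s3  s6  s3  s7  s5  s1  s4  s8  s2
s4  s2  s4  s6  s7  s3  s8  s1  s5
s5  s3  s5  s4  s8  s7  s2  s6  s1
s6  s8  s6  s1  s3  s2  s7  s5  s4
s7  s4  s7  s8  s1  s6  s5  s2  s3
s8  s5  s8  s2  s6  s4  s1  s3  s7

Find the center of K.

{s2, s7}

An element z is central iff its row equals its column in the table.
For s5: s5*s4 = s8 ≠ s3 = s4*s5, so s5 ∉ Z.
Checking each element this way leaves Z(K) = {s2, s7}.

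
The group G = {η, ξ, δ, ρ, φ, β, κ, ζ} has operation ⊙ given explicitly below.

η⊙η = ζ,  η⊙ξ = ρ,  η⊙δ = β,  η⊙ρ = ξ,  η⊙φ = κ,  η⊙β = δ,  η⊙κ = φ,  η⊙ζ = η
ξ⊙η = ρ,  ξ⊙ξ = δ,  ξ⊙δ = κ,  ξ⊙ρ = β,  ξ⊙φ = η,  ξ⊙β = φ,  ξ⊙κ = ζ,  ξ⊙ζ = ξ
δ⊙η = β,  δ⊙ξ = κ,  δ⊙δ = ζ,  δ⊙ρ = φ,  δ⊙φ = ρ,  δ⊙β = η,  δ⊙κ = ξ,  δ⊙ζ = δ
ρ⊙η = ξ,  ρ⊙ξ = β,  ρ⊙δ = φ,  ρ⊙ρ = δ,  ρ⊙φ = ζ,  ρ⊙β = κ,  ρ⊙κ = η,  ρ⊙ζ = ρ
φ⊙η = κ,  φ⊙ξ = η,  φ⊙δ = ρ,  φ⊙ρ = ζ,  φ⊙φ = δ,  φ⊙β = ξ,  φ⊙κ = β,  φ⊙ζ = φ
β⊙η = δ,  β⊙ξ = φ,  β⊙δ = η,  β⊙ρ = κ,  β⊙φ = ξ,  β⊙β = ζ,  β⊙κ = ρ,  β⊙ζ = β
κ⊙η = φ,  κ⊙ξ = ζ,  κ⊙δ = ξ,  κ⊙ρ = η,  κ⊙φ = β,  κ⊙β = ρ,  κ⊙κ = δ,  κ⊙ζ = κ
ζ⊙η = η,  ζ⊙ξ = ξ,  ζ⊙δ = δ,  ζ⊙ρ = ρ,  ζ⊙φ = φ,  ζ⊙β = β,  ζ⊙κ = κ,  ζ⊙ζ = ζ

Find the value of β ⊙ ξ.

φ

Read row β, column ξ: β ⊙ ξ = φ.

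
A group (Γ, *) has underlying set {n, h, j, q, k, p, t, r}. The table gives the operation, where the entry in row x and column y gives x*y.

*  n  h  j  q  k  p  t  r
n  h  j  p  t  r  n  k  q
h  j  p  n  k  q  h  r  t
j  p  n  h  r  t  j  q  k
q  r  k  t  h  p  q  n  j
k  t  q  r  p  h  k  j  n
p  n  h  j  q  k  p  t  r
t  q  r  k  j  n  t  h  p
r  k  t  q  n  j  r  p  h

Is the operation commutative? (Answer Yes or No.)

No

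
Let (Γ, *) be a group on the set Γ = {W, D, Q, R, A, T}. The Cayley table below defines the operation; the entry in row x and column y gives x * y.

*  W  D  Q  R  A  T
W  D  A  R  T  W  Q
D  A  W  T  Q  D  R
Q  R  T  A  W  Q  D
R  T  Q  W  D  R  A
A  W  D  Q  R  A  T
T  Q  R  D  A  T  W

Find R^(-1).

T

First locate the identity: row A matches the header, so A is the identity.
Scan row R for A: R * T = A. Hence R^(-1) = T.
(Structurally, Γ here is isomorphic to the cyclic group Z_6.)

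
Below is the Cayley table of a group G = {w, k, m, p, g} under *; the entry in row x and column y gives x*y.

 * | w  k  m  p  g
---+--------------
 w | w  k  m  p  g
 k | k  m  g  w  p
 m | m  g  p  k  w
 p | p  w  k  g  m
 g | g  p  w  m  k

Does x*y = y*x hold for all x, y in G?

Check whether the table is symmetric across its main diagonal.
Every entry (row x, col y) equals the entry (row y, col x), so G is abelian.

Yes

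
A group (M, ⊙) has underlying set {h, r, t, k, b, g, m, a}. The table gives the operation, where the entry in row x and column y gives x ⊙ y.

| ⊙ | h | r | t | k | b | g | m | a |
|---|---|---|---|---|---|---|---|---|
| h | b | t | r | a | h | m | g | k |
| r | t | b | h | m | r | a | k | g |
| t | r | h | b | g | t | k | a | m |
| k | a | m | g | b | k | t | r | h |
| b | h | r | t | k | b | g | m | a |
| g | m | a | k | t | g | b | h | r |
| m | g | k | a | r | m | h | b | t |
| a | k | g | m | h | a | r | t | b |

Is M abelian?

Yes

Check whether the table is symmetric across its main diagonal.
Every entry (row x, col y) equals the entry (row y, col x), so M is abelian.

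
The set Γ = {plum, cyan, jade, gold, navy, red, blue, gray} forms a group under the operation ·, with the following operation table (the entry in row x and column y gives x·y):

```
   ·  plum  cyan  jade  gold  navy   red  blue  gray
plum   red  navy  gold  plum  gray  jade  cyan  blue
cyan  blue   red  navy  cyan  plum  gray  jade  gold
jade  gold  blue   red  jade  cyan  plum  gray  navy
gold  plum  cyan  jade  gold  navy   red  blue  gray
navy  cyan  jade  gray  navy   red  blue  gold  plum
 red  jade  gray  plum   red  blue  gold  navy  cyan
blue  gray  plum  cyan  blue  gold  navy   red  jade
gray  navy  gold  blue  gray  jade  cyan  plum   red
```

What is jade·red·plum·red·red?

jade·red = plum
plum·plum = red
red·red = gold
gold·red = red

red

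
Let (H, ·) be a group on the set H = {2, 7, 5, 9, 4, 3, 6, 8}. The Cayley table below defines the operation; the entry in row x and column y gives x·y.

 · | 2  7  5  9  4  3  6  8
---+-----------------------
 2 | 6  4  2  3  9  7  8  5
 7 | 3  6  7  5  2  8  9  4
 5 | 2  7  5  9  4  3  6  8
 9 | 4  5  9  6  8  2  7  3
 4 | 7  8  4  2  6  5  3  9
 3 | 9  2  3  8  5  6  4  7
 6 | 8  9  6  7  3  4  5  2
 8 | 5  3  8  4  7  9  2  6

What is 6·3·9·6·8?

6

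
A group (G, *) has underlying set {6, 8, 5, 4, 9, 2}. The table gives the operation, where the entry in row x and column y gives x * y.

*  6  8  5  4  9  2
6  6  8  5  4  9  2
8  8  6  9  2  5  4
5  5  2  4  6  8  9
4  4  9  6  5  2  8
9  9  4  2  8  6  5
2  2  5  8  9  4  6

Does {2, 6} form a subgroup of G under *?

Yes

{2, 6} contains the identity 6.
Checking products: every product of two elements of {2, 6} (read from the table) lies in {2, 6}, so the set is closed.
In a finite group, a nonempty closed subset is a subgroup. So {2, 6} ≤ G.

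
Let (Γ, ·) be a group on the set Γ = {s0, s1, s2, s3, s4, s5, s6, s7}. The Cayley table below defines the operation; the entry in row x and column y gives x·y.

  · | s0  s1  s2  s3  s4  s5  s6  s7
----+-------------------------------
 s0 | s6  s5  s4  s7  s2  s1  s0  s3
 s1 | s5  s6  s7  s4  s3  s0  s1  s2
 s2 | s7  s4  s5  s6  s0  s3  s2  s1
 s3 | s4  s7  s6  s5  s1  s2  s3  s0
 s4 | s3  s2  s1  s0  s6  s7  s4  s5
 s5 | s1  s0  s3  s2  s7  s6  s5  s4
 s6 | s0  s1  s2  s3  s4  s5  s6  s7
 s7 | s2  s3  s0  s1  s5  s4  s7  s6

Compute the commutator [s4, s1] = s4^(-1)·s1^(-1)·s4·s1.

Identity is s6; from the table s4^(-1) = s4 and s1^(-1) = s1.
s4·s1 = s2
s2·s4 = s0
s0·s1 = s5

s5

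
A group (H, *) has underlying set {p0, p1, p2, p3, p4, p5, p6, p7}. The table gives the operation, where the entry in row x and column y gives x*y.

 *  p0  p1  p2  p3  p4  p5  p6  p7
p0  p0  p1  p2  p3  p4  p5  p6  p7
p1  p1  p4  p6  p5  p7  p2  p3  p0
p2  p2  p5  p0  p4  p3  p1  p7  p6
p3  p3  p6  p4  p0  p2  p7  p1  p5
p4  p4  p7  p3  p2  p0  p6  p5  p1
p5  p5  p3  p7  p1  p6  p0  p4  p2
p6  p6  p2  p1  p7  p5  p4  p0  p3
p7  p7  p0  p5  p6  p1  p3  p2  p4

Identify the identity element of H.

The identity e satisfies e*x = x for all x, so its row in the table reproduces the column headers.
Row p0 reads: p0, p1, p2, p3, p4, p5, p6, p7 — exactly the header order. So p0 is the identity.
(Structurally, H here is isomorphic to the dihedral group D_4.)

p0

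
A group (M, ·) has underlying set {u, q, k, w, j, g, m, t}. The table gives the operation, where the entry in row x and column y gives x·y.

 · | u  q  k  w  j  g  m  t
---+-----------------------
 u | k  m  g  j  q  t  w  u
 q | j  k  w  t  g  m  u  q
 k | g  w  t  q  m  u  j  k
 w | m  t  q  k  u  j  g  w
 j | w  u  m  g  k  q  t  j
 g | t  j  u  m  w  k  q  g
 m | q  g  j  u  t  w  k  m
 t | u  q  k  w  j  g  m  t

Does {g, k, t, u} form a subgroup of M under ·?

{g, k, t, u} contains the identity t.
Checking products: every product of two elements of {g, k, t, u} (read from the table) lies in {g, k, t, u}, so the set is closed.
In a finite group, a nonempty closed subset is a subgroup. So {g, k, t, u} ≤ M.

Yes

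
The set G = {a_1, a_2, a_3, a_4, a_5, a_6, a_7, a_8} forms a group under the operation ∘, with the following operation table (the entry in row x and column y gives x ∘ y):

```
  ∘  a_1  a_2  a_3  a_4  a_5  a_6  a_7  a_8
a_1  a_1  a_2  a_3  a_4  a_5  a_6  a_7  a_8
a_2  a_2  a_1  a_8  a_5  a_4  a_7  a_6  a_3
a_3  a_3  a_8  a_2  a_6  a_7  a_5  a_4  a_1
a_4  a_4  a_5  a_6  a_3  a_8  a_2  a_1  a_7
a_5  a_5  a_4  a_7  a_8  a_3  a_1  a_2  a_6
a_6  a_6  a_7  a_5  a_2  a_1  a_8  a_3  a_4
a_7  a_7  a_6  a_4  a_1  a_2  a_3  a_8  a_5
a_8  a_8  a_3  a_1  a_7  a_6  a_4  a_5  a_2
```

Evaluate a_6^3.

a_6^1 = a_6
a_6^2 = a_6 ∘ a_6 = a_8
a_6^3 = a_8 ∘ a_6 = a_4

a_4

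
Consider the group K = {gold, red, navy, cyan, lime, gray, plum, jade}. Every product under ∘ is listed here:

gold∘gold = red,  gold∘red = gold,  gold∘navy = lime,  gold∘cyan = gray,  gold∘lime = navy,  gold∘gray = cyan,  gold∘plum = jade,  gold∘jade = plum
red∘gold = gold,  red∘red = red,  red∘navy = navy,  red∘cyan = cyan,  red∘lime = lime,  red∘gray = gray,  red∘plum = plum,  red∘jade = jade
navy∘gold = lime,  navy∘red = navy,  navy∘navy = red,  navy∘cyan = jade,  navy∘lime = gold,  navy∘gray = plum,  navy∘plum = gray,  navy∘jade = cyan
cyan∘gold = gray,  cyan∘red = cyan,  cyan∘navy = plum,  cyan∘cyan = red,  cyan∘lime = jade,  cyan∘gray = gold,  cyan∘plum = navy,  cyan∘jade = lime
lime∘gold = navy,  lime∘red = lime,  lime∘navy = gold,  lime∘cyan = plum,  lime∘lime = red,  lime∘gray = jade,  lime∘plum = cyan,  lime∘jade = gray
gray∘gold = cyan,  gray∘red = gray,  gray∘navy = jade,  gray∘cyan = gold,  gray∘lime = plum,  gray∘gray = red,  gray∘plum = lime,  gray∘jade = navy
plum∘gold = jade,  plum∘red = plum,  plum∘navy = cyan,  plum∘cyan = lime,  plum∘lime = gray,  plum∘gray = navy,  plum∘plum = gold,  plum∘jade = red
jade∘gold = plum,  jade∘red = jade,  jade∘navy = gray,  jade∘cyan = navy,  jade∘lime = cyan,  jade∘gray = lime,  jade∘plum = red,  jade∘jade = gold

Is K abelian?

No

plum ∘ lime = gray but lime ∘ plum = cyan.
Since plum and lime do not commute, K is not abelian.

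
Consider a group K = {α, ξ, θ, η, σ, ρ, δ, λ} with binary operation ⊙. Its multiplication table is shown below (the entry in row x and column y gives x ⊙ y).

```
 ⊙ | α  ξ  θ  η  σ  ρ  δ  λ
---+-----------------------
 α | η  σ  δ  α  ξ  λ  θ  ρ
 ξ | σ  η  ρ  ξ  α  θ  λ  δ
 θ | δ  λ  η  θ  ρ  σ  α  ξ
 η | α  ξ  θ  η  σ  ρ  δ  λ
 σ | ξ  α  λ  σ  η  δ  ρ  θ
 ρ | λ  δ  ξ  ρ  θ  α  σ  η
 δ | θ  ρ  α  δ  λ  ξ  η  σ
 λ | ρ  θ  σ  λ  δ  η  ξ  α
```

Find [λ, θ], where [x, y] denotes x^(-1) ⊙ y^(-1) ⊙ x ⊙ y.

Identity is η; from the table λ^(-1) = ρ and θ^(-1) = θ.
ρ ⊙ θ = ξ
ξ ⊙ λ = δ
δ ⊙ θ = α

α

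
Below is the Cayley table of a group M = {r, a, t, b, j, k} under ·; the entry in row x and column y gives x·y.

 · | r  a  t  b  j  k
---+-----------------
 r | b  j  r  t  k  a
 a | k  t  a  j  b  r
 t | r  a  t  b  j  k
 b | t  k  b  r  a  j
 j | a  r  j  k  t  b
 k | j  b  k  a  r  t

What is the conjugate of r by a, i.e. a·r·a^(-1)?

b

The identity is t. In row a, the entry t sits in column a, so a^(-1) = a.
a·r = k
k·a = b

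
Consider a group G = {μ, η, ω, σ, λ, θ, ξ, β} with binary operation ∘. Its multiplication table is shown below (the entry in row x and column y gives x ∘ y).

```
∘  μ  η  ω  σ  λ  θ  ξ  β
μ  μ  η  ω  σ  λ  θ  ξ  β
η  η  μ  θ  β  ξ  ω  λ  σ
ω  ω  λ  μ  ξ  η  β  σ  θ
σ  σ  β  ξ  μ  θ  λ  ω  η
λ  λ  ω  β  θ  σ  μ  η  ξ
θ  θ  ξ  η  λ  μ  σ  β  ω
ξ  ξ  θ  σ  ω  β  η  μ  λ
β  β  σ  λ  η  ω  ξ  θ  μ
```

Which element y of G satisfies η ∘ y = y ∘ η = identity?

η

First locate the identity: row μ matches the header, so μ is the identity.
Scan row η for μ: η ∘ η = μ. Hence η^(-1) = η.
(Structurally, G here is isomorphic to the dihedral group D_4.)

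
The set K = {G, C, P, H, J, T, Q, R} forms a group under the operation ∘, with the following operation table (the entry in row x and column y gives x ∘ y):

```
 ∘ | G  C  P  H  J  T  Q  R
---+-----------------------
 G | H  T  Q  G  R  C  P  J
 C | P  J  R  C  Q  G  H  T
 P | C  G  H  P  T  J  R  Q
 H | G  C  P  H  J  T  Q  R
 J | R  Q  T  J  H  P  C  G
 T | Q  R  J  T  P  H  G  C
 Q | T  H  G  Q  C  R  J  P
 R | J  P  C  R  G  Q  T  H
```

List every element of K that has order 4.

{C, Q}

Identity is H. Compute the order of each non-identity element by repeated multiplication:
  G: G → H  (order 2)
  C: C → J → Q → H  (order 4)
  P: P → H  (order 2)
  J: J → H  (order 2)
  T: T → H  (order 2)
  Q: Q → J → C → H  (order 4)
  R: R → H  (order 2)
Elements of order 4: {C, Q}.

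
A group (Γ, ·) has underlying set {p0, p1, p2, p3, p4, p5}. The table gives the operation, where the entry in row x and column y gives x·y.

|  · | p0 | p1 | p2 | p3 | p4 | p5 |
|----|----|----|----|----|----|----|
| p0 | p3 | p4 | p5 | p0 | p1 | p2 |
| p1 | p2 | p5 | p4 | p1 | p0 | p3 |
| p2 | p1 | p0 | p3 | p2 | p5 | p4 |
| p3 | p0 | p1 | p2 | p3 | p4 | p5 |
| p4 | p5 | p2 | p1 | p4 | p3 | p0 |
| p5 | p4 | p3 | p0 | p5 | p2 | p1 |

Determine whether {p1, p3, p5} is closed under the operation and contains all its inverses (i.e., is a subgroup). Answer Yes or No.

{p1, p3, p5} contains the identity p3.
Checking products: every product of two elements of {p1, p3, p5} (read from the table) lies in {p1, p3, p5}, so the set is closed.
In a finite group, a nonempty closed subset is a subgroup. So {p1, p3, p5} ≤ Γ.

Yes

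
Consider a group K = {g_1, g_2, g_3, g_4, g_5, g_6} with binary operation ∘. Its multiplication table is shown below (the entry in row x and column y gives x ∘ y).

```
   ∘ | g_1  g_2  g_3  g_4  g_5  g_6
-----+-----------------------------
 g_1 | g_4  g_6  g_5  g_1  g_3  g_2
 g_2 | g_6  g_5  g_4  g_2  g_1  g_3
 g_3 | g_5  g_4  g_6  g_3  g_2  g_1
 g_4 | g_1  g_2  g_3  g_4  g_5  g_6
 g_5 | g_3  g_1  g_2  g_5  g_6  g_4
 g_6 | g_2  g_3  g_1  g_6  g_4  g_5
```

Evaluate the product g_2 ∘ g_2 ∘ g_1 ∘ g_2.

g_4

g_2 ∘ g_2 = g_5
g_5 ∘ g_1 = g_3
g_3 ∘ g_2 = g_4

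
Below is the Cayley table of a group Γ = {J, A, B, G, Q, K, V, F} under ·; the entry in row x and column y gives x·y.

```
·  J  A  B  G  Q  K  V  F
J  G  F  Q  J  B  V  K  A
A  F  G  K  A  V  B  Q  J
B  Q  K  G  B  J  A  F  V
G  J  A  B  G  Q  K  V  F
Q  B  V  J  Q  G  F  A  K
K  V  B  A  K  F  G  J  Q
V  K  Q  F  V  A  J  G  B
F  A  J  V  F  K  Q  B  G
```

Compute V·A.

Q

Read row V, column A: V·A = Q.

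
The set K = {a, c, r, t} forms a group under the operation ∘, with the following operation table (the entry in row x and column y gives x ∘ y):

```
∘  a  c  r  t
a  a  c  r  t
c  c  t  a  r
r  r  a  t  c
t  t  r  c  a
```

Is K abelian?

Yes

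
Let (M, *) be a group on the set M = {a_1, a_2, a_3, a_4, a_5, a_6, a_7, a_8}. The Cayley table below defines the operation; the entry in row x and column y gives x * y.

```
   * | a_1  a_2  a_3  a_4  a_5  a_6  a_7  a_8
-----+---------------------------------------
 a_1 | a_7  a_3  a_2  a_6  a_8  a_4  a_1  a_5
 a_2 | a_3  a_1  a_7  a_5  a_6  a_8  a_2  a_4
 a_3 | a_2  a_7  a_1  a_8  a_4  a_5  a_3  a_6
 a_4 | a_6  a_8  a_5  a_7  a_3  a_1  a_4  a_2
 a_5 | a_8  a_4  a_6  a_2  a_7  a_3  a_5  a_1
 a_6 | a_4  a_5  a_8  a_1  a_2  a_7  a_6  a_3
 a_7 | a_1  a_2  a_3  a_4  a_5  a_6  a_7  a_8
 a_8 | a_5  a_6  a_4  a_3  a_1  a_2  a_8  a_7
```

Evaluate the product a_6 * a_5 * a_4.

a_6 * a_5 = a_2
a_2 * a_4 = a_5
(Structurally, M here is isomorphic to the dihedral group D_4.)

a_5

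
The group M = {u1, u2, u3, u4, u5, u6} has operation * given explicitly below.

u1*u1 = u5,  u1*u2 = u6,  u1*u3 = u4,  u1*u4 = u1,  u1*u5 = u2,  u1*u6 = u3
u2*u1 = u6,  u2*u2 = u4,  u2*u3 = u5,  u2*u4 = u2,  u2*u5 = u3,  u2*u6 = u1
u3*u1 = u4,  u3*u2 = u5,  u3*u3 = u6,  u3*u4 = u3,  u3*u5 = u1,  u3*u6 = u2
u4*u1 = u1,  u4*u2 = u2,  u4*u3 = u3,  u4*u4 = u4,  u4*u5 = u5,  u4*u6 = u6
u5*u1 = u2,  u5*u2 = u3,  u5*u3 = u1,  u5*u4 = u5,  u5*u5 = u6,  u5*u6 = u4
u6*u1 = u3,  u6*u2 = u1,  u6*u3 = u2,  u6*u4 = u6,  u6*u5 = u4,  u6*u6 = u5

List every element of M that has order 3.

{u5, u6}

Identity is u4. Compute the order of each non-identity element by repeated multiplication:
  u1: u1 → u5 → u2 → u6 → u3 → u4  (order 6)
  u2: u2 → u4  (order 2)
  u3: u3 → u6 → u2 → u5 → u1 → u4  (order 6)
  u5: u5 → u6 → u4  (order 3)
  u6: u6 → u5 → u4  (order 3)
Elements of order 3: {u5, u6}.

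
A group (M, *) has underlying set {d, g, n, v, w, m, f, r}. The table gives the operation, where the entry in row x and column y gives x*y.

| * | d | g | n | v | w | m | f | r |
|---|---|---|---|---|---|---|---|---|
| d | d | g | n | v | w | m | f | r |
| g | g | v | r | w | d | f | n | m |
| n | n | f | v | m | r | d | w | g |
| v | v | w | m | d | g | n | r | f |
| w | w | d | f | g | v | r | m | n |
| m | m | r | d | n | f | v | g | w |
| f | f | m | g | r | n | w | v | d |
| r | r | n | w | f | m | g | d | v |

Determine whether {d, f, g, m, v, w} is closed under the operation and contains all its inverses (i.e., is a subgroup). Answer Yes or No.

No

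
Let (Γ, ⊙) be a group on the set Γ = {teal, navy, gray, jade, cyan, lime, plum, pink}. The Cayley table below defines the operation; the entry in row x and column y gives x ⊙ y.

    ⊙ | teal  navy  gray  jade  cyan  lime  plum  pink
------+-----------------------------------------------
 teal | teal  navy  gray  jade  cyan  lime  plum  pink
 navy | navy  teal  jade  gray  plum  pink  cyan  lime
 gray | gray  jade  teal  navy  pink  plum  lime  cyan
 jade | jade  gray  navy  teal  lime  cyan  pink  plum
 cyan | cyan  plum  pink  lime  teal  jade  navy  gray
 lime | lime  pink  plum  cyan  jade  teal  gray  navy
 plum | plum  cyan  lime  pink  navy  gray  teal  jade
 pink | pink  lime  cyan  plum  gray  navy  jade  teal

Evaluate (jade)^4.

jade^1 = jade
jade^2 = jade ⊙ jade = teal
jade^3 = teal ⊙ jade = jade
jade^4 = jade ⊙ jade = teal

teal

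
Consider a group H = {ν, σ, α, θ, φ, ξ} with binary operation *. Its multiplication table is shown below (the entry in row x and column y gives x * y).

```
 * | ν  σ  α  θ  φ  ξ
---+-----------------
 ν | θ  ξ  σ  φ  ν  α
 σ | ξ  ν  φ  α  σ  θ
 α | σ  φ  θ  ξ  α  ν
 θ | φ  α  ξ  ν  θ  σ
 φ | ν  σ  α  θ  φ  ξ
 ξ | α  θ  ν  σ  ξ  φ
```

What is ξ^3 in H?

ξ

ξ^1 = ξ
ξ^2 = ξ * ξ = φ
ξ^3 = φ * ξ = ξ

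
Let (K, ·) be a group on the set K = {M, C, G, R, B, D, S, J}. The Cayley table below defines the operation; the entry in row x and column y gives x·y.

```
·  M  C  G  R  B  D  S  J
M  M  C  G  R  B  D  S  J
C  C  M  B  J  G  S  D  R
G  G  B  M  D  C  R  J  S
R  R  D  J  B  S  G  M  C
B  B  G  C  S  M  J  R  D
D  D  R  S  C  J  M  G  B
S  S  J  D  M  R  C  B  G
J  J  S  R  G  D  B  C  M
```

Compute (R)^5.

R^1 = R
R^2 = R·R = B
R^3 = B·R = S
R^4 = S·R = M
R^5 = M·R = R
(Structurally, K here is isomorphic to the dihedral group D_4.)

R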